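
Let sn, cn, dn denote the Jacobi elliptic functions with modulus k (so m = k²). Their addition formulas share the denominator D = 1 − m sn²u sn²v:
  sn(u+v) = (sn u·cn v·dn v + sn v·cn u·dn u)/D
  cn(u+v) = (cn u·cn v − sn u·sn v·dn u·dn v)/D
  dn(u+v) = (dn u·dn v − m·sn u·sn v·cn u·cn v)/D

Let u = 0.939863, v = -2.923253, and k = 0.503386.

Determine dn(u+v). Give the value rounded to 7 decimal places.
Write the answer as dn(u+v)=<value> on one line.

sn u = 0.789879121550704, cn u = 0.6132625647618548, dn u = 0.9175527419477316
sn v = -0.4333475085564201, cn v = -0.9012269064047874, dn v = 0.975917247537291
m = k² = 0.253397464996
D = 1 − m·sn²u·sn²v = 0.9703109608155863
dn(u+v) = (dn u·dn v − m·sn u·sn v·cn u·cn v)/D = 0.8475175577038308/0.9703109608155863 = 0.8734494321196345

dn(u+v)=0.8734494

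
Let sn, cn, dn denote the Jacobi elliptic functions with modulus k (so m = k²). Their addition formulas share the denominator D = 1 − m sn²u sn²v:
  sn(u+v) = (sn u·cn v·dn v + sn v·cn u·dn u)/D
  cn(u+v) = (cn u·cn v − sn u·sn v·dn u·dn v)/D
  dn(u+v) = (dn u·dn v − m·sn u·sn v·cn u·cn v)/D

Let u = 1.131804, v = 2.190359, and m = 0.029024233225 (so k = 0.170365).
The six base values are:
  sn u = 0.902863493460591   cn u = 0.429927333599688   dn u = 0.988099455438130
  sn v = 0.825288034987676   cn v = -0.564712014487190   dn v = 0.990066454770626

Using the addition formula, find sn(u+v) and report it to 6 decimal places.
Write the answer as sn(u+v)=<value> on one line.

m = k² = 0.029024233225
D = 1 − m·sn²u·sn²v = 0.9838855295358346
sn(u+v) = (sn u·cn v·dn v + sn v·cn u·dn u)/D = -0.1542017601720746/0.9838855295358346 = -0.1567273382349896

sn(u+v)=-0.156727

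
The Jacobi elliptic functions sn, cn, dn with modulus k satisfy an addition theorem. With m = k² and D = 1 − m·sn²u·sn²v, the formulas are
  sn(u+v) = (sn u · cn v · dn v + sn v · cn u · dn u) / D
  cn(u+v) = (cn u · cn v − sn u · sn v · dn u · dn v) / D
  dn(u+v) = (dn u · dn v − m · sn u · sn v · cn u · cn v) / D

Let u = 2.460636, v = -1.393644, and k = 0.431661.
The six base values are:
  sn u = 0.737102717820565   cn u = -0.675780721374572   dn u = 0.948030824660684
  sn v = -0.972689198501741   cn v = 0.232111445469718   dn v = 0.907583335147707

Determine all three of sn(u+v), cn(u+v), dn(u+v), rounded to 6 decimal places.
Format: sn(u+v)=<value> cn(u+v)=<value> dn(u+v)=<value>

m = k² = 0.186331218921
D = 1 − m·sn²u·sn²v = 0.9042166910157143
sn(u+v) = (sn u·cn v·dn v + sn v·cn u·dn u)/D = 0.7784424026183729/0.9042166910157143 = 0.8609024920165341
cn(u+v) = (cn u·cn v − sn u·sn v·dn u·dn v)/D = 0.4600383137491298/0.9042166910157143 = 0.5087699865751924
dn(u+v) = (dn u·dn v − m·sn u·sn v·cn u·cn v)/D = 0.8394618609139395/0.9042166910157143 = 0.9283857168915615

sn(u+v)=0.860902 cn(u+v)=0.508770 dn(u+v)=0.928386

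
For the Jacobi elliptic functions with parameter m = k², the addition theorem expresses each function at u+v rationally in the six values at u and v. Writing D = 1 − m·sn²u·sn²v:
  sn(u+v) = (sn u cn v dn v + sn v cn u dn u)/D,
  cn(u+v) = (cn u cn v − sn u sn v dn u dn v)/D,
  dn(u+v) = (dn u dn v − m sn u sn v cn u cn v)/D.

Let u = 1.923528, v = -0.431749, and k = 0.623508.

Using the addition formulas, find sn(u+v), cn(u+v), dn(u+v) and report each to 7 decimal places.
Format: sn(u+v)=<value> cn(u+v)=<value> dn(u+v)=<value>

sn(u+v)=0.9762355 cn(u+v)=0.2167125 dn(u+v)=0.7934077

sn u = 0.9927646909943837, cn u = -0.1200760938522976, dn u = 0.7853935650500707
sn v = -0.413906019040472, cn v = 0.9103196182671603, dn v = 0.9661252289845075
m = k² = 0.388762226064
D = 1 − m·sn²u·sn²v = 0.9343582441910796
sn(u+v) = (sn u·cn v·dn v + sn v·cn u·dn u)/D = 0.9121536515782651/0.9343582441910796 = 0.9762354613438038
cn(u+v) = (cn u·cn v − sn u·sn v·dn u·dn v)/D = 0.2024871462593961/0.9343582441910796 = 0.2167125377426292
dn(u+v) = (dn u·dn v − m·sn u·sn v·cn u·cn v)/D = 0.7413269964507229/0.9343582441910796 = 0.7934076689102546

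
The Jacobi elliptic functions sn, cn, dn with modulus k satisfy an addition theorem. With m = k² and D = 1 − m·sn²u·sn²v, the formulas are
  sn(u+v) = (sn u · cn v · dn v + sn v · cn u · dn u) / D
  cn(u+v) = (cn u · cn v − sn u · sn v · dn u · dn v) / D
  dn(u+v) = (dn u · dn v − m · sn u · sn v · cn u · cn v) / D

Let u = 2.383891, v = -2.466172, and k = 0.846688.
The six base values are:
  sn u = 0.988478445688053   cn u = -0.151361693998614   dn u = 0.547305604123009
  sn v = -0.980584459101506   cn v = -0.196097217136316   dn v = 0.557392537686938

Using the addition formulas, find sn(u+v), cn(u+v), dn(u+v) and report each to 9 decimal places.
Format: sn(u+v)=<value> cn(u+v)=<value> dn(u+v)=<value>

m = k² = 0.716880569344
D = 1 − m·sn²u·sn²v = 0.3264788645184088
sn(u+v) = (sn u·cn v·dn v + sn v·cn u·dn u)/D = -0.0268110850517849/0.3264788645184088 = -0.08212196244719888
cn(u+v) = (cn u·cn v − sn u·sn v·dn u·dn v)/D = 0.3253761126689781/0.3264788645184088 = 0.9966222871699292
dn(u+v) = (dn u·dn v − m·sn u·sn v·cn u·cn v)/D = 0.3256887020578599/0.3264788645184088 = 0.9975797439086462

sn(u+v)=-0.082121962 cn(u+v)=0.996622287 dn(u+v)=0.997579744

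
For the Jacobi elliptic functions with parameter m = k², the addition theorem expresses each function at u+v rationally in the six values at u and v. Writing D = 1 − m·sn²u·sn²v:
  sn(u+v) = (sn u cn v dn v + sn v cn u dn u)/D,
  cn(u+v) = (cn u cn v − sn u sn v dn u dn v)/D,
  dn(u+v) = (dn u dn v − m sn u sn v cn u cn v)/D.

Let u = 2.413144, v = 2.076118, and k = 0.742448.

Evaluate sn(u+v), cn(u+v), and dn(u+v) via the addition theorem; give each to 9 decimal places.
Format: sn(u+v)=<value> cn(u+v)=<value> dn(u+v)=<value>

sn u = 0.9387319783191922, cn u = -0.3446480420384477, dn u = 0.7171103155571956
sn v = 0.9930161924057763, cn v = -0.1179781404326002, dn v = 0.6756059775479466
m = k² = 0.551229032704
D = 1 − m·sn²u·sn²v = 0.5210083209030605
sn(u+v) = (sn u·cn v·dn v + sn v·cn u·dn u)/D = -0.3202478762949485/0.5210083209030605 = -0.6146694082349105
cn(u+v) = (cn u·cn v − sn u·sn v·dn u·dn v)/D = -0.4109634633137133/0.5210083209030605 = -0.7887848366824409
dn(u+v) = (dn u·dn v − m·sn u·sn v·cn u·cn v)/D = 0.4635906990026563/0.5210083209030605 = 0.8897951921365046

sn(u+v)=-0.614669408 cn(u+v)=-0.788784837 dn(u+v)=0.889795192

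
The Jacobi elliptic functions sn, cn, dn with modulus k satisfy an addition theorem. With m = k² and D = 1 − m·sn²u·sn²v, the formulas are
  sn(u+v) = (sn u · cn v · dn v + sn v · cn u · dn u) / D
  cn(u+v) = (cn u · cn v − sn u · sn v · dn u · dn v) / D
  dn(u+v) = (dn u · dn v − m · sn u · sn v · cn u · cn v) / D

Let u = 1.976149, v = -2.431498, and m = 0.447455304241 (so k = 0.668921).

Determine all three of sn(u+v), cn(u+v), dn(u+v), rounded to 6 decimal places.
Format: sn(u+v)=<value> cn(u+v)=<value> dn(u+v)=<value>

sn u = 0.9925304512764038, cn u = -0.1219971445938725, dn u = 0.7477996447982017
sn v = -0.8900882364908021, cn v = -0.4557882526576282, dn v = 0.803430377985654
m = k² = 0.447455304241
D = 1 − m·sn²u·sn²v = 0.6507764977455322
sn(u+v) = (sn u·cn v·dn v + sn v·cn u·dn u)/D = -0.2822565884275074/0.6507764977455322 = -0.4337227748778903
cn(u+v) = (cn u·cn v − sn u·sn v·dn u·dn v)/D = 0.5863797986861463/0.6507764977455322 = 0.9010463664830034
dn(u+v) = (dn u·dn v − m·sn u·sn v·cn u·cn v)/D = 0.6227855417871017/0.6507764977455322 = 0.9569883730352912

sn(u+v)=-0.433723 cn(u+v)=0.901046 dn(u+v)=0.956988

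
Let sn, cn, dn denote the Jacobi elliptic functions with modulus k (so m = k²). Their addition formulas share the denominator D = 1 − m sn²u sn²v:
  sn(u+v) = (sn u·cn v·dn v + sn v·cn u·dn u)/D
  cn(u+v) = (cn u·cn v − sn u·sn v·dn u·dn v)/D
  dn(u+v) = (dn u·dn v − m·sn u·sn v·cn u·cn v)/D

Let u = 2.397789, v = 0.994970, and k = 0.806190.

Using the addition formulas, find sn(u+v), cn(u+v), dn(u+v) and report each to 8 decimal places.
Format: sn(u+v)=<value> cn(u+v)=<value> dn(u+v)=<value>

sn u = 0.9725868478512841, cn u = -0.2325399393366722, dn u = 0.6206474038088392
sn v = 0.7884894203829627, cn v = 0.6150483183816858, dn v = 0.7719590306760013
m = k² = 0.6499423161
D = 1 − m·sn²u·sn²v = 0.6177712593883034
sn(u+v) = (sn u·cn v·dn v + sn v·cn u·dn u)/D = 0.3479775757620556/0.6177712593883034 = 0.5632789976448749
cn(u+v) = (cn u·cn v − sn u·sn v·dn u·dn v)/D = -0.5104438614509664/0.6177712593883034 = -0.8262667673410235
dn(u+v) = (dn u·dn v − m·sn u·sn v·cn u·cn v)/D = 0.5504006342432508/0.6177712593883034 = 0.8909456791308797

sn(u+v)=0.56327900 cn(u+v)=-0.82626677 dn(u+v)=0.89094568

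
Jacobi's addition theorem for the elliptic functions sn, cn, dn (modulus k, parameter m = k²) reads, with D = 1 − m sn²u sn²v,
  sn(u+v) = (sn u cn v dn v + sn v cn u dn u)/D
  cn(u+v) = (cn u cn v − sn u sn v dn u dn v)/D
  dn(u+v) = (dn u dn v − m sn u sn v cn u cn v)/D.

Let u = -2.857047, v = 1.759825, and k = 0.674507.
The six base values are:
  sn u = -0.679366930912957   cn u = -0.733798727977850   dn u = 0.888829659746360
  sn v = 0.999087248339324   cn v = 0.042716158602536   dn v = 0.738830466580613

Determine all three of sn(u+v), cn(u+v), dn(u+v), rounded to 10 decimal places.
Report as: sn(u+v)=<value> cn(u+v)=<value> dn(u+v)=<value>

sn(u+v)=-0.8515516952 cn(u+v)=0.5242706461 dn(u+v)=0.8185904937

m = k² = 0.454959693049
D = 1 − m·sn²u·sn²v = 0.790401311644648
sn(u+v) = (sn u·cn v·dn v + sn v·cn u·dn u)/D = -0.673067576855727/0.790401311644648 = -0.8515516952460824
cn(u+v) = (cn u·cn v − sn u·sn v·dn u·dn v)/D = 0.4143842063051388/0.790401311644648 = 0.5242706460631982
dn(u+v) = (dn u·dn v − m·sn u·sn v·cn u·cn v)/D = 0.6470149999277149/0.790401311644648 = 0.818590493709356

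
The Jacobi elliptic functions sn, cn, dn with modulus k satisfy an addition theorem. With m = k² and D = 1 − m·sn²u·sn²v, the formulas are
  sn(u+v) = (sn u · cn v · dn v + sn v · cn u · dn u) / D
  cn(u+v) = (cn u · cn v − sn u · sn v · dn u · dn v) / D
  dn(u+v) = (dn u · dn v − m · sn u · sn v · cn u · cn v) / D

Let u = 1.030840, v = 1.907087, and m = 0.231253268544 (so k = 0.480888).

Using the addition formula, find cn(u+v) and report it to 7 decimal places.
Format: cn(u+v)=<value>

cn(u+v)=-0.9167576

sn u = 0.839756155432201, cn u = 0.5429637183217024, dn u = 0.9148346380185723
sn v = 0.9794133089786074, cn v = -0.2018652278020535, dn v = 0.8821395596817376
m = k² = 0.231253268544
D = 1 − m·sn²u·sn²v = 0.8435677564191726
cn(u+v) = (cn u·cn v − sn u·sn v·dn u·dn v)/D = -0.7733471826069771/0.8435677564191726 = -0.9167576365053685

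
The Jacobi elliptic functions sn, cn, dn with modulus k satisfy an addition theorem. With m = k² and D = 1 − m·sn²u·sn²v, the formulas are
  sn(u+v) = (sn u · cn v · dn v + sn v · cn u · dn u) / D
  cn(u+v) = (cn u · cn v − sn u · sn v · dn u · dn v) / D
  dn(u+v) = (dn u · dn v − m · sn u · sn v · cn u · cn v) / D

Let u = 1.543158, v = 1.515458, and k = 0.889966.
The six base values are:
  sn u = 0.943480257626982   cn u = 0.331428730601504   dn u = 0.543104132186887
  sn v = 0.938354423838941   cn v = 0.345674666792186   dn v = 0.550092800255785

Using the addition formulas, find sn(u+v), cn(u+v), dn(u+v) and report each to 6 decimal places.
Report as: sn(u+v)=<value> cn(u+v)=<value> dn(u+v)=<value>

sn(u+v)=0.918520 cn(u+v)=-0.395375 dn(u+v)=0.575998

m = k² = 0.792039481156
D = 1 − m·sn²u·sn²v = 0.3792077648574341
sn(u+v) = (sn u·cn v·dn v + sn v·cn u·dn u)/D = 0.3483098287458735/0.3792077648574341 = 0.9185197694377989
cn(u+v) = (cn u·cn v − sn u·sn v·dn u·dn v)/D = -0.149929290424491/0.3792077648574341 = -0.3953750537804993
dn(u+v) = (dn u·dn v − m·sn u·sn v·cn u·cn v)/D = 0.2184227724811234/0.3792077648574341 = 0.5759976264284594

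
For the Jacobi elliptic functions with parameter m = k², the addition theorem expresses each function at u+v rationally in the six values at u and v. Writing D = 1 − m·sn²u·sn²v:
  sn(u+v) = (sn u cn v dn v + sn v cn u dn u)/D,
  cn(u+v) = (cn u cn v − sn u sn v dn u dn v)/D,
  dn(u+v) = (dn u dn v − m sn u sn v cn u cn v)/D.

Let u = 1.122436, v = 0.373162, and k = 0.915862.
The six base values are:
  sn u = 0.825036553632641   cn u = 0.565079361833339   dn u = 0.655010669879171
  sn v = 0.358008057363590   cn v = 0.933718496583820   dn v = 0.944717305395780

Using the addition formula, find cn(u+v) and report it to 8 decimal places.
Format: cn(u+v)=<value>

cn(u+v)=0.37207901

m = k² = 0.838803203044
D = 1 − m·sn²u·sn²v = 0.9268200575797441
cn(u+v) = (cn u·cn v − sn u·sn v·dn u·dn v)/D = 0.3448502859843258/0.9268200575797441 = 0.3720790062364988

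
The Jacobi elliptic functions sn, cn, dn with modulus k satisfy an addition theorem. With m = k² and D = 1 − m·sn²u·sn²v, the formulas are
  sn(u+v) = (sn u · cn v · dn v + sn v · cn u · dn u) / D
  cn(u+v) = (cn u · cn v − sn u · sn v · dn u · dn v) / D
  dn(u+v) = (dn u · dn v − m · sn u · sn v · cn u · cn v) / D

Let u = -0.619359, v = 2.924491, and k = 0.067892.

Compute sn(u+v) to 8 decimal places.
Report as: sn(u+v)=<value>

sn u = -0.5803757215431206, cn u = 0.8143488330213915, dn u = 0.9992234054279332
sn v = 0.218935181394131, cn v = -0.9757394049375678, dn v = 0.999889525432493
m = k² = 0.004609323664
D = 1 − m·sn²u·sn²v = 0.9999255804929432
sn(u+v) = (sn u·cn v·dn v + sn v·cn u·dn u)/D = 0.7443840506652037/0.9999255804929432 = 0.7444394514822166

sn(u+v)=0.74443945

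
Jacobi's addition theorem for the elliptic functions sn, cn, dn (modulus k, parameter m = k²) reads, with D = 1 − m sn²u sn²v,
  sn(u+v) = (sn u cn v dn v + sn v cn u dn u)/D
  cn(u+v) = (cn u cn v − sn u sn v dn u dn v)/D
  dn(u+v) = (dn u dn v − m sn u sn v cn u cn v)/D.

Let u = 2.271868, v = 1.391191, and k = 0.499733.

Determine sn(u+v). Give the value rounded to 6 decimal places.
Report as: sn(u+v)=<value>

sn(u+v)=-0.286749

sn u = 0.8704253728033115, cn u = -0.4923003863295419, dn u = 0.9004399777617835
sn v = 0.9674295208443225, cn v = 0.2531405186826568, dn v = 0.8753684106913568
m = k² = 0.249733071289
D = 1 − m·sn²u·sn²v = 0.8229166154730473
sn(u+v) = (sn u·cn v·dn v + sn v·cn u·dn u)/D = -0.2359702659501495/0.8229166154730473 = -0.2867486954489354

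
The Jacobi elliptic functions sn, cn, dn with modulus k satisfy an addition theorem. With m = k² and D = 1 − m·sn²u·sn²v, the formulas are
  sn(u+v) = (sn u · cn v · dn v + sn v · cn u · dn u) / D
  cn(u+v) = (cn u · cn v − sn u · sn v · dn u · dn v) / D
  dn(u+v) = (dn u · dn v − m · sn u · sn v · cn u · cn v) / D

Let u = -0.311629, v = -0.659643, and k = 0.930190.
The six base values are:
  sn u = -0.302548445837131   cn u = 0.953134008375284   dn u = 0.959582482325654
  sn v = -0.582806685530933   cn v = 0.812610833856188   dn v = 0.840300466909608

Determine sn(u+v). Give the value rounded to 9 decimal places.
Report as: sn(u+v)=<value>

sn(u+v)=-0.760080148

m = k² = 0.8652534361
D = 1 − m·sn²u·sn²v = 0.9730981445124918
sn(u+v) = (sn u·cn v·dn v + sn v·cn u·dn u)/D = -0.7396325820164843/0.9730981445124918 = -0.7600801483256652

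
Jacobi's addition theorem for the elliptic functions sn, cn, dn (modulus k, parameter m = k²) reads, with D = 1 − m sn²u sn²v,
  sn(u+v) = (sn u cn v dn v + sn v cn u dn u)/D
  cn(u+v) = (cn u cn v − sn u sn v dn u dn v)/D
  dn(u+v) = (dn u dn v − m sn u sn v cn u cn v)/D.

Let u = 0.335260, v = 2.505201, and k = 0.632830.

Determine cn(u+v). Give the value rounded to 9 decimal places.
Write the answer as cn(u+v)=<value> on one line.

sn u = 0.3266961340635782, cn u = 0.9451294281673344, dn u = 0.9783952599020479
sn v = 0.8353695941144393, cn v = -0.5496886766425856, dn v = 0.8488418065642432
m = k² = 0.4004738089
D = 1 − m·sn²u·sn²v = 0.9701723226641494
cn(u+v) = (cn u·cn v − sn u·sn v·dn u·dn v)/D = -0.7461811388099919/0.9701723226641494 = -0.769122269702495

cn(u+v)=-0.769122270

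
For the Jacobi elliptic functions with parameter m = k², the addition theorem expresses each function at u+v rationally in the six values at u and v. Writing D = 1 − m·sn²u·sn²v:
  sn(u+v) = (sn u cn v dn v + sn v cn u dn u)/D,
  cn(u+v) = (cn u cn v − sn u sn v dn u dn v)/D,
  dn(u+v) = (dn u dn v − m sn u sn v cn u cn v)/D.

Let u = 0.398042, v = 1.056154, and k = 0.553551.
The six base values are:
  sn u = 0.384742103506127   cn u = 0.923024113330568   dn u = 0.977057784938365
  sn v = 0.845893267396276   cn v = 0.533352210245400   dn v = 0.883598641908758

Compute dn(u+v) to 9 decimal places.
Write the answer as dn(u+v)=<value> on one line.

m = k² = 0.306418709601
D = 1 − m·sn²u·sn²v = 0.9675446836847586
dn(u+v) = (dn u·dn v − m·sn u·sn v·cn u·cn v)/D = 0.8142330120456208/0.9675446836847586 = 0.8415456420521357

dn(u+v)=0.841545642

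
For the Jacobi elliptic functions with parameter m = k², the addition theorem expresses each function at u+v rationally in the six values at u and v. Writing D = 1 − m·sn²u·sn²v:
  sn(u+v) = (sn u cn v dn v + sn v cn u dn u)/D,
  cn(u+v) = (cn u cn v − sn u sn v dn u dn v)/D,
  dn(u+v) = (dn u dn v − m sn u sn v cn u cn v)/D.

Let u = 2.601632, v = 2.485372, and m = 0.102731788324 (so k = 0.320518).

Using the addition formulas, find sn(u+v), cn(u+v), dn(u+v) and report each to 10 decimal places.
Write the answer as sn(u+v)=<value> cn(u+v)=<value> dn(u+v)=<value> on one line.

sn(u+v)=-0.9729065972 cn(u+v)=0.2311985147 dn(u+v)=0.9501365737

sn u = 0.5824974136326376, cn u = -0.8128325553958133, dn u = 0.9824168014088016
sn v = 0.6710898275788501, cn v = -0.7413760471718717, dn v = 0.9765928280966959
m = k² = 0.102731788324
D = 1 − m·sn²u·sn²v = 0.9843016443969003
sn(u+v) = (sn u·cn v·dn v + sn v·cn u·dn u)/D = -0.957633563419527/0.9843016443969003 = -0.9729065971501924
cn(u+v) = (cn u·cn v − sn u·sn v·dn u·dn v)/D = 0.2275690782484754/0.9843016443969003 = 0.2311985147478963
dn(u+v) = (dn u·dn v − m·sn u·sn v·cn u·cn v)/D = 0.9352209918546231/0.9843016443969003 = 0.9501365736594397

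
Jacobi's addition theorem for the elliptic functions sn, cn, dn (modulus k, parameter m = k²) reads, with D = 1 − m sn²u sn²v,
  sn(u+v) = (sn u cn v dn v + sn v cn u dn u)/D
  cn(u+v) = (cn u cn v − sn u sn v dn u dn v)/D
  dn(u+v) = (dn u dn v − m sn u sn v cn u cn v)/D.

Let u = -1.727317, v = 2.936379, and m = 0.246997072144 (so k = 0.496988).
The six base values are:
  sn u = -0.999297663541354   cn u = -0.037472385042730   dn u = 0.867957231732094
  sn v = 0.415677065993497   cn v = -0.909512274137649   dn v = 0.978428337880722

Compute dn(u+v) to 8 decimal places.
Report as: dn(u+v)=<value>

m = k² = 0.246997072144
D = 1 − m·sn²u·sn²v = 0.9573819399293748
dn(u+v) = (dn u·dn v − m·sn u·sn v·cn u·cn v)/D = 0.8527306859590399/0.9573819399293748 = 0.8906901732676773

dn(u+v)=0.89069017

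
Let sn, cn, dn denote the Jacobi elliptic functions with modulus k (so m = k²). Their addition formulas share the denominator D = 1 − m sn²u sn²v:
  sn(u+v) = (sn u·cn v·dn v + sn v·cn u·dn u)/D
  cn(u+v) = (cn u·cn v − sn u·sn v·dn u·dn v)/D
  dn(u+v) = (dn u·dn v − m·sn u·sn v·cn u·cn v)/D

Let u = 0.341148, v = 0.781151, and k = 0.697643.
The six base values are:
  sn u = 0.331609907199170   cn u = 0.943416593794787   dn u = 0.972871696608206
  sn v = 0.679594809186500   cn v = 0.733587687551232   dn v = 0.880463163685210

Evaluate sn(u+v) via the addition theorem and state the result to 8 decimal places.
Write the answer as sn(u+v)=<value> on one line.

m = k² = 0.486705755449
D = 1 − m·sn²u·sn²v = 0.9752815302021056
sn(u+v) = (sn u·cn v·dn v + sn v·cn u·dn u)/D = 0.8379337750154498/0.9752815302021056 = 0.8591711716736874

sn(u+v)=0.85917117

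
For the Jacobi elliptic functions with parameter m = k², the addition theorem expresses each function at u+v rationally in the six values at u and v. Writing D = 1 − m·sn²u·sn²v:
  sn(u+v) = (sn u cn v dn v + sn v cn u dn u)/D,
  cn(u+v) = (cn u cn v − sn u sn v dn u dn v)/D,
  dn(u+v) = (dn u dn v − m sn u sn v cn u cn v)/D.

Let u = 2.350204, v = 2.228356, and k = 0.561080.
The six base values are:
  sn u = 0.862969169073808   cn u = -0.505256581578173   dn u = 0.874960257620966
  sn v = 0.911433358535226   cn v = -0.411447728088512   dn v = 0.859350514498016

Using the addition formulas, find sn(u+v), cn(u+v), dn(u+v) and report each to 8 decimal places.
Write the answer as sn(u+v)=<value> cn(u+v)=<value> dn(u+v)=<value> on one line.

sn(u+v)=-0.87930162 cn(u+v)=-0.47626533 dn(u+v)=0.86982604

m = k² = 0.3148107664
D = 1 − m·sn²u·sn²v = 0.8052443900457392
sn(u+v) = (sn u·cn v·dn v + sn v·cn u·dn u)/D = -0.708052693300139/0.8052443900457392 = -0.8793016158236389
cn(u+v) = (cn u·cn v − sn u·sn v·dn u·dn v)/D = -0.3835099884104113/0.8052443900457392 = -0.4762653340417899
dn(u+v) = (dn u·dn v − m·sn u·sn v·cn u·cn v)/D = 0.7004225393411708/0.8052443900457392 = 0.8698260403917693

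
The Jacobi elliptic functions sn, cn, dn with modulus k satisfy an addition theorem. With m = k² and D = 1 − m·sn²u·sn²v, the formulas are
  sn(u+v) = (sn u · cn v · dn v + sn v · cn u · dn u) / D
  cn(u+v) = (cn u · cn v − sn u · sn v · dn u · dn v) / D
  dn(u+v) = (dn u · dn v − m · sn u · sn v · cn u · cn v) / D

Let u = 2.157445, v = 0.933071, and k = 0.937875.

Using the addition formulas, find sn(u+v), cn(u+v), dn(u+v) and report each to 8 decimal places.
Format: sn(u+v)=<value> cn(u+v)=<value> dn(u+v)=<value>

sn(u+v)=0.97611499 cn(u+v)=-0.21725454 dn(u+v)=0.40237749

sn u = 0.9930849017684546, cn u = 0.1173983725591579, dn u = 0.3640241682990044
sn v = 0.7409777665334426, cn v = 0.6715295596644358, dn v = 0.7190633562124974
m = k² = 0.879609515625
D = 1 − m·sn²u·sn²v = 0.5237082805602746
sn(u+v) = (sn u·cn v·dn v + sn v·cn u·dn u)/D = 0.5111995005150769/0.5237082805602746 = 0.976114985174923
cn(u+v) = (cn u·cn v − sn u·sn v·dn u·dn v)/D = -0.1137780022699258/0.5237082805602746 = -0.2172545413034211
dn(u+v) = (dn u·dn v − m·sn u·sn v·cn u·cn v)/D = 0.2107284238574831/0.5237082805602746 = 0.4023774908276058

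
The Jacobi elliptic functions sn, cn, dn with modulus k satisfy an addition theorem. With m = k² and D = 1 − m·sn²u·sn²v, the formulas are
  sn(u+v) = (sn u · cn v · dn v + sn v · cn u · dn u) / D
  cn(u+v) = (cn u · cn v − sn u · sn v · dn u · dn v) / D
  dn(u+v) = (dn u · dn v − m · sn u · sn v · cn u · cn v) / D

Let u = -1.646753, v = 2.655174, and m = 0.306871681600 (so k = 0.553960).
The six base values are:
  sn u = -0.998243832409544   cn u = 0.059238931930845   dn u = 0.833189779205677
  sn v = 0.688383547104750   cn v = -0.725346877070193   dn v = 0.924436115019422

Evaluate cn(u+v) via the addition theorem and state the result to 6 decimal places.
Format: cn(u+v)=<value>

cn(u+v)=0.568727

m = k² = 0.3068716816
D = 1 − m·sn²u·sn²v = 0.8550924385634667
cn(u+v) = (cn u·cn v − sn u·sn v·dn u·dn v)/D = 0.486314237691488/0.8550924385634667 = 0.5687270940069163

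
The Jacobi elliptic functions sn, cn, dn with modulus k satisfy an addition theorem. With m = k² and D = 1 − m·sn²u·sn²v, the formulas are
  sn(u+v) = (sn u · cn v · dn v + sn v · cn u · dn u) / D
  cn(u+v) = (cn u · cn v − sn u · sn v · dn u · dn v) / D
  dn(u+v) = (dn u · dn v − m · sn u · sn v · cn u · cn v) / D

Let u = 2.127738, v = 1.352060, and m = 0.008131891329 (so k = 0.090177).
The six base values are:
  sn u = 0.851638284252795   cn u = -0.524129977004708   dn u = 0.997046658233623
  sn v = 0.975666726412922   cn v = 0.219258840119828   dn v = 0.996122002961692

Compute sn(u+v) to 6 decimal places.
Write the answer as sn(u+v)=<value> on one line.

m = k² = 0.008131891329
D = 1 − m·sn²u·sn²v = 0.9943855798756522
sn(u+v) = (sn u·cn v·dn v + sn v·cn u·dn u)/D = -0.3238608232162019/0.9943855798756522 = -0.3256893802268338

sn(u+v)=-0.325689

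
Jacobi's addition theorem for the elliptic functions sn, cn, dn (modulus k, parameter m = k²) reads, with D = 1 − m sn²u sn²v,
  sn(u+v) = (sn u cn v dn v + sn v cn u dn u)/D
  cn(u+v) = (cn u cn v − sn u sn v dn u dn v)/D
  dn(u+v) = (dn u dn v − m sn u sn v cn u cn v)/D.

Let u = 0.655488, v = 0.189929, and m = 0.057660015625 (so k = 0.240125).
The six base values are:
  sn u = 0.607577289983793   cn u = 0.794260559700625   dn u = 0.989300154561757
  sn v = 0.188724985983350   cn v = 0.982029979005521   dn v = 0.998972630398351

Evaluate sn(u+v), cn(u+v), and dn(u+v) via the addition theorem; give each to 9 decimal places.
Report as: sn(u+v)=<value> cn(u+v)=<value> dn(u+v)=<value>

m = k² = 0.057660015625
D = 1 − m·sn²u·sn²v = 0.9992418823212329
sn(u+v) = (sn u·cn v·dn v + sn v·cn u·dn u)/D = 0.7443390641573152/0.9992418823212329 = 0.7449037888886523
cn(u+v) = (cn u·cn v − sn u·sn v·dn u·dn v)/D = 0.6666661060488173/0.9992418823212329 = 0.6671719008616371
dn(u+v) = (dn u·dn v − m·sn u·sn v·cn u·cn v)/D = 0.9831268215675168/0.9992418823212329 = 0.9838727128647961

sn(u+v)=0.744903789 cn(u+v)=0.667171901 dn(u+v)=0.983872713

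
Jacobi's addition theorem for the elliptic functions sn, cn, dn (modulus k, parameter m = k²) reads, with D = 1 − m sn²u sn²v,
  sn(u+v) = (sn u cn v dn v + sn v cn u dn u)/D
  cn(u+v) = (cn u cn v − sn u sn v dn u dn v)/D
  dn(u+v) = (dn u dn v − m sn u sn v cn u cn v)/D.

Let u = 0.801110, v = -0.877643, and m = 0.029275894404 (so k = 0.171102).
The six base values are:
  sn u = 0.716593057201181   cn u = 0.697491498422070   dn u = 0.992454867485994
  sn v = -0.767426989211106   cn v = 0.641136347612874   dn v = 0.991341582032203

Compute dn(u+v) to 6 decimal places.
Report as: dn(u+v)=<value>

m = k² = 0.029275894404
D = 1 − m·sn²u·sn²v = 0.9911462041981676
dn(u+v) = (dn u·dn v − m·sn u·sn v·cn u·cn v)/D = 0.9910613914546592/0.9911462041981676 = 0.9999144296339439

dn(u+v)=0.999914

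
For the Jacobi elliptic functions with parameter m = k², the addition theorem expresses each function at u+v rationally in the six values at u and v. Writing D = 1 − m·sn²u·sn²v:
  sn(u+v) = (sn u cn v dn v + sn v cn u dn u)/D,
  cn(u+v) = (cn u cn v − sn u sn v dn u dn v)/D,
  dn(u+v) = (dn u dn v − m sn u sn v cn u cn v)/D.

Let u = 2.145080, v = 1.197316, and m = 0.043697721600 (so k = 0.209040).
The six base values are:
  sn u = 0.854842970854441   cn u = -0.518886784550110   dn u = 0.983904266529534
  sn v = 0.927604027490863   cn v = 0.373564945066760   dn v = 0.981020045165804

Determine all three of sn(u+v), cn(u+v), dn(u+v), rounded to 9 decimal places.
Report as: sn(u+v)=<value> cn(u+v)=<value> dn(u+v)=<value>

m = k² = 0.0436977216
D = 1 − m·sn²u·sn²v = 0.9725237958501934
sn(u+v) = (sn u·cn v·dn v + sn v·cn u·dn u)/D = -0.1602959283700521/0.9725237958501934 = -0.164824685065849
cn(u+v) = (cn u·cn v − sn u·sn v·dn u·dn v)/D = -0.9592224709851473/0.9725237958501934 = -0.9863228797878227
dn(u+v) = (dn u·dn v − m·sn u·sn v·cn u·cn v)/D = 0.971946361662295/0.9725237958501934 = 0.999406251867191

sn(u+v)=-0.164824685 cn(u+v)=-0.986322880 dn(u+v)=0.999406252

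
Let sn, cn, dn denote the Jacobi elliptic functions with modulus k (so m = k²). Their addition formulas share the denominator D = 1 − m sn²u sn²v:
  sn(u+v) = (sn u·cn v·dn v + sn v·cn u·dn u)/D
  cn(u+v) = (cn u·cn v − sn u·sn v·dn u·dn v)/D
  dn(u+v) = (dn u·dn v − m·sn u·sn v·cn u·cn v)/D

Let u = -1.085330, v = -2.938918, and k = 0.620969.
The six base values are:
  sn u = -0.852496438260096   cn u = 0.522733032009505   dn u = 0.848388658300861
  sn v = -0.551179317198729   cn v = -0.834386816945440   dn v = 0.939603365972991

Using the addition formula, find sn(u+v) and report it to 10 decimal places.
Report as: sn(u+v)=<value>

m = k² = 0.385602498961
D = 1 − m·sn²u·sn²v = 0.9148644764629039
sn(u+v) = (sn u·cn v·dn v + sn v·cn u·dn u)/D = 0.4239135206150704/0.9148644764629039 = 0.4633620951750435

sn(u+v)=0.4633620952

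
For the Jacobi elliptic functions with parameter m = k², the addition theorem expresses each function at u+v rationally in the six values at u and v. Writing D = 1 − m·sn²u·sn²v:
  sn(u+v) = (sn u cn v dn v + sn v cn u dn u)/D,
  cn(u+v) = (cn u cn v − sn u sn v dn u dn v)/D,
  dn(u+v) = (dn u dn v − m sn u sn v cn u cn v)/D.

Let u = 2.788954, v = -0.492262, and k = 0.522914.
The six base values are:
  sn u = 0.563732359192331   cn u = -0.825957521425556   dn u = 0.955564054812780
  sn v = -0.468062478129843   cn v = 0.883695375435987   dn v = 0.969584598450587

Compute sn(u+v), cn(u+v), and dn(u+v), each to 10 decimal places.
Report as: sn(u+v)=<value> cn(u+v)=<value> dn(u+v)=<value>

m = k² = 0.273439051396
D = 1 − m·sn²u·sn²v = 0.9809623155735117
sn(u+v) = (sn u·cn v·dn v + sn v·cn u·dn u)/D = 0.852436508961849/0.9809623155735117 = 0.8689798735678025
cn(u+v) = (cn u·cn v − sn u·sn v·dn u·dn v)/D = -0.4854266811417369/0.9809623155735117 = -0.4948474303601929
dn(u+v) = (dn u·dn v − m·sn u·sn v·cn u·cn v)/D = 0.8738381567895337/0.9809623155735117 = 0.8907968664205528

sn(u+v)=0.8689798736 cn(u+v)=-0.4948474304 dn(u+v)=0.8907968664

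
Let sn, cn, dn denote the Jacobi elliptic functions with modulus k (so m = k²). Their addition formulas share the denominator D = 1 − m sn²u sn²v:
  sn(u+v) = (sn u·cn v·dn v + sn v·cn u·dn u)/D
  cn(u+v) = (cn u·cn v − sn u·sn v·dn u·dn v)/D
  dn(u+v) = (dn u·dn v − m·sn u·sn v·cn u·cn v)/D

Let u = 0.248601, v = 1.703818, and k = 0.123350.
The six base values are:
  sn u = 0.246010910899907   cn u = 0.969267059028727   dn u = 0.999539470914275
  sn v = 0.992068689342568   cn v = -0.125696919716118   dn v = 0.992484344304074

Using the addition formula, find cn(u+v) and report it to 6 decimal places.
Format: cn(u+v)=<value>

m = k² = 0.0152152225
D = 1 − m·sn²u·sn²v = 0.9990937030218571
cn(u+v) = (cn u·cn v − sn u·sn v·dn u·dn v)/D = -0.3639477849368498/0.9990937030218571 = -0.364277928923037

cn(u+v)=-0.364278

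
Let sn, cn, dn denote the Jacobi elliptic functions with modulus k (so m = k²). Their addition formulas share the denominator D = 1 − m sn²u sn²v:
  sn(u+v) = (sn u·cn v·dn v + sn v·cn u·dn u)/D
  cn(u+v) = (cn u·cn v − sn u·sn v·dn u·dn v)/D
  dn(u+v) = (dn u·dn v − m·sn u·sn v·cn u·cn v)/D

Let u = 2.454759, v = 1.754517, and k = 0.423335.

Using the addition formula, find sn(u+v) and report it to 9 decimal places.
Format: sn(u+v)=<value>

sn(u+v)=-0.778106252

sn u = 0.7367920708783511, cn u = -0.6761194009128793, dn u = 0.9501116945758762
sn v = 0.9954564557310281, cn v = -0.0952178803766376, dn v = 0.906869504507171
m = k² = 0.179212522225
D = 1 − m·sn²u·sn²v = 0.9035942863410858
sn(u+v) = (sn u·cn v·dn v + sn v·cn u·dn u)/D = -0.7030923638884298/0.9035942863410858 = -0.7781062524592246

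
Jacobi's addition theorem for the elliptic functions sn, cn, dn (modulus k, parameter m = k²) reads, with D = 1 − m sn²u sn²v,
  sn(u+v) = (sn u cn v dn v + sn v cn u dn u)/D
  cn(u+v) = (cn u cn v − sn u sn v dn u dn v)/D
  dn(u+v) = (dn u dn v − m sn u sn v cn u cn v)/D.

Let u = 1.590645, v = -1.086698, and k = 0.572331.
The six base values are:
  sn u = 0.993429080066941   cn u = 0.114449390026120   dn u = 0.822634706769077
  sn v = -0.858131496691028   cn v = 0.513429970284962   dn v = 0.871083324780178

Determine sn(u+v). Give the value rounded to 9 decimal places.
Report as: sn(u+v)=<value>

sn(u+v)=0.477079105

m = k² = 0.327562773561
D = 1 − m·sn²u·sn²v = 0.7619457374984957
sn(u+v) = (sn u·cn v·dn v + sn v·cn u·dn u)/D = 0.3635083903649383/0.7619457374984957 = 0.4770791048170356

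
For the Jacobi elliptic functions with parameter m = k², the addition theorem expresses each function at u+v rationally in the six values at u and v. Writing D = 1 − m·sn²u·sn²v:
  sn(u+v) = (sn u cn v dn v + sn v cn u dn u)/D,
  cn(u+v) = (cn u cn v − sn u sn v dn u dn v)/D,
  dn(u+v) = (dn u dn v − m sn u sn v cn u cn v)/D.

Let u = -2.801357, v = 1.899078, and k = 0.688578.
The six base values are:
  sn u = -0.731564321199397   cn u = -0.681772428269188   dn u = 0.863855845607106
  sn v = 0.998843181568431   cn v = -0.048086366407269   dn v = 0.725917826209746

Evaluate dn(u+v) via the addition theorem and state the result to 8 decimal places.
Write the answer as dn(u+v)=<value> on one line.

m = k² = 0.474139662084
D = 1 − m·sn²u·sn²v = 0.7468336748852899
dn(u+v) = (dn u·dn v − m·sn u·sn v·cn u·cn v)/D = 0.638446766704374/0.7468336748852899 = 0.8548714234162465

dn(u+v)=0.85487142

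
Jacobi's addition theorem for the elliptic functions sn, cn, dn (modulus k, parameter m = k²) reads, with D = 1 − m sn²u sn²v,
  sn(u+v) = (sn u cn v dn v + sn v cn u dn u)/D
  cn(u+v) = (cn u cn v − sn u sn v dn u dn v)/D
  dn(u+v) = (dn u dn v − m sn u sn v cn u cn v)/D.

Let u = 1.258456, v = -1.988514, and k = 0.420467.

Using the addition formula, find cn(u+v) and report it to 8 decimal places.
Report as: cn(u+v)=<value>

sn u = 0.9376189981369941, cn u = 0.3476645140542523, dn u = 0.9190084437938581
sn v = -0.9523676629712303, cn v = -0.3049521840005693, dn v = 0.9163233423900373
m = k² = 0.176792498089
D = 1 − m·sn²u·sn²v = 0.8590302560139643
cn(u+v) = (cn u·cn v − sn u·sn v·dn u·dn v)/D = 0.6459468281562844/0.8590302560139643 = 0.7519488674980779

cn(u+v)=0.75194887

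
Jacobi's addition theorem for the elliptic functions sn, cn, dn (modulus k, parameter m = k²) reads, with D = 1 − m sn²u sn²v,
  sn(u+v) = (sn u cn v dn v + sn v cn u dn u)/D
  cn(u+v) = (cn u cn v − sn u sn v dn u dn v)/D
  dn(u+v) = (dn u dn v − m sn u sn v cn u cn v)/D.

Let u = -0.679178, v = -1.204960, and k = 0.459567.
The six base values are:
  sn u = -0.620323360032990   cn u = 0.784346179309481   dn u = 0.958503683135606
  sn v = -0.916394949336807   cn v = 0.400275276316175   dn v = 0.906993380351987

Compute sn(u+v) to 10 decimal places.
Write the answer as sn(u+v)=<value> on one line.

m = k² = 0.211201827489
D = 1 − m·sn²u·sn²v = 0.9317505245662482
sn(u+v) = (sn u·cn v·dn v + sn v·cn u·dn u)/D = -0.9141510841549624/0.9317505245662482 = -0.9811114241985764

sn(u+v)=-0.9811114242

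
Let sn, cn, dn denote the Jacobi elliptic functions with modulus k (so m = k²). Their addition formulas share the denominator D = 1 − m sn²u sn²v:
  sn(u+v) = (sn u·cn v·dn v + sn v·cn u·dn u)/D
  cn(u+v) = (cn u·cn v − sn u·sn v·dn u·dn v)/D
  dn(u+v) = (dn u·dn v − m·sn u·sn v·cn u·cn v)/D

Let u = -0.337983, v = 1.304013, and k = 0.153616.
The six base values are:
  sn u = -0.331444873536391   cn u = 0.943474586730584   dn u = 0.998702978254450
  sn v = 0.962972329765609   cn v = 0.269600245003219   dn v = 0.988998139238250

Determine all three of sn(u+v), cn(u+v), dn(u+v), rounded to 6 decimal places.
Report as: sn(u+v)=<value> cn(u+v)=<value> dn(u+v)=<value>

m = k² = 0.023597875456
D = 1 − m·sn²u·sn²v = 0.9975960627148812
sn(u+v) = (sn u·cn v·dn v + sn v·cn u·dn u)/D = 0.8189870057975245/0.9975960627148812 = 0.8209605434575535
cn(u+v) = (cn u·cn v − sn u·sn v·dn u·dn v)/D = 0.5696123143674466/0.9975960627148812 = 0.5709849263210706
dn(u+v) = (dn u·dn v − m·sn u·sn v·cn u·cn v)/D = 0.9896311798193168/0.9975960627148812 = 0.9920159238861784

sn(u+v)=0.820961 cn(u+v)=0.570985 dn(u+v)=0.992016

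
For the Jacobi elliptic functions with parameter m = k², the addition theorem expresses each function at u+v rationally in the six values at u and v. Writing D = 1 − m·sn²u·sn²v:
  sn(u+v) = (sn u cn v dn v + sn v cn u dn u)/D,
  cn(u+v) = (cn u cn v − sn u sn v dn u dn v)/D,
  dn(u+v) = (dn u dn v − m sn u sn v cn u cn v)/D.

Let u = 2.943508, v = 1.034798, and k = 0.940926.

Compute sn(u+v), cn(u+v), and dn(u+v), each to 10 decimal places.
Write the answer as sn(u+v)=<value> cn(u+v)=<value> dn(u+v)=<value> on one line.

sn u = 0.9888543357212067, cn u = -0.1488862073040048, dn u = 0.3664474365658587
sn v = 0.7861736137925644, cn v = 0.6180057030289768, dn v = 0.6729024899795987
m = k² = 0.885341737476
D = 1 − m·sn²u·sn²v = 0.4649276492637502
sn(u+v) = (sn u·cn v·dn v + sn v·cn u·dn u)/D = 0.3683297456268695/0.4649276492637502 = 0.7922302453083804
cn(u+v) = (cn u·cn v − sn u·sn v·dn u·dn v)/D = -0.2837092129916869/0.4649276492637502 = -0.6102222860717423
dn(u+v) = (dn u·dn v − m·sn u·sn v·cn u·cn v)/D = 0.3099132738042933/0.4649276492637502 = 0.6665838744911505

sn(u+v)=0.7922302453 cn(u+v)=-0.6102222861 dn(u+v)=0.6665838745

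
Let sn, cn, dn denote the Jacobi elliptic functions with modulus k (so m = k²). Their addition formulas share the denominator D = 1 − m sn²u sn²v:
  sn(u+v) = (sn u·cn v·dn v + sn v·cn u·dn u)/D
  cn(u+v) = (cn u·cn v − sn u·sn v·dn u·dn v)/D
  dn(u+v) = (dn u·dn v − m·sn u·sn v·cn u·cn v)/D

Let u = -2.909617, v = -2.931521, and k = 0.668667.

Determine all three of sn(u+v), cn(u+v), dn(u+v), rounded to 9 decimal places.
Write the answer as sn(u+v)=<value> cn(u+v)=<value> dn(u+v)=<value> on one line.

sn(u+v)=0.953668236 cn(u+v)=0.300860258 dn(u+v)=0.770296018

sn u = -0.6361223143194592, cn u = -0.7715882329486727, dn u = 0.9050270576439286
sn v = -0.6206614192587586, cn v = -0.7840786967158995, dn v = 0.9098141997616471
m = k² = 0.447115556889
D = 1 − m·sn²u·sn²v = 0.930303568598251
sn(u+v) = (sn u·cn v·dn v + sn v·cn u·dn u)/D = 0.8872009636033956/0.930303568598251 = 0.953668236423299
cn(u+v) = (cn u·cn v − sn u·sn v·dn u·dn v)/D = 0.2798913716566609/0.930303568598251 = 0.3008602579891115
dn(u+v) = (dn u·dn v − m·sn u·sn v·cn u·cn v)/D = 0.7166091341853316/0.930303568598251 = 0.7702960177451466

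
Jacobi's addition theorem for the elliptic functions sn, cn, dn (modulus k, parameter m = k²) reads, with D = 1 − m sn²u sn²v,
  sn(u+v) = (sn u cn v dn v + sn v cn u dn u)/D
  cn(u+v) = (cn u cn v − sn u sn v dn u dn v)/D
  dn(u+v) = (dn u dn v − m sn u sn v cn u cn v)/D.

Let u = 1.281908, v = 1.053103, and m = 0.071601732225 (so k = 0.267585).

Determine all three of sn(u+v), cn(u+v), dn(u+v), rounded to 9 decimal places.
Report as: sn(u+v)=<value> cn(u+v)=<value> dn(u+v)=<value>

sn u = 0.9532569508690347, cn u = 0.3021608605029293, dn u = 0.9669206745227754
sn v = 0.8633938969430849, cn v = 0.5045304537106097, dn v = 0.9729463288337254
m = k² = 0.071601732225
D = 1 − m·sn²u·sn²v = 0.951497799856387
sn(u+v) = (sn u·cn v·dn v + sn v·cn u·dn u)/D = 0.7201897568614879/0.951497799856387 = 0.7569011268025935
cn(u+v) = (cn u·cn v − sn u·sn v·dn u·dn v)/D = -0.6218317917599067/0.951497799856387 = -0.6535294057997423
dn(u+v) = (dn u·dn v − m·sn u·sn v·cn u·cn v)/D = 0.9317779549888035/0.951497799856387 = 0.979274944334543

sn(u+v)=0.756901127 cn(u+v)=-0.653529406 dn(u+v)=0.979274944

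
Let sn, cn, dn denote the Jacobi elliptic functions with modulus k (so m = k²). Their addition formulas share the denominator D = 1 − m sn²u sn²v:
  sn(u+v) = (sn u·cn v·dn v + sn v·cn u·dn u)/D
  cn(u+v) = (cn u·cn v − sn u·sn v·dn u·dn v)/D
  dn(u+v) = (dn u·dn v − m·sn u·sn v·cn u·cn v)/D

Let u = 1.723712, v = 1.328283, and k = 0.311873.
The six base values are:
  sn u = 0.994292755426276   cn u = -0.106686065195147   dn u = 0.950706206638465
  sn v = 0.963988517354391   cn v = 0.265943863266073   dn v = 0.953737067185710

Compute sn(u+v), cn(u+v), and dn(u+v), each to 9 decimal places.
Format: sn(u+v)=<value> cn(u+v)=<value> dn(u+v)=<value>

m = k² = 0.097264768129
D = 1 − m·sn²u·sn²v = 0.9106431547526044
sn(u+v) = (sn u·cn v·dn v + sn v·cn u·dn u)/D = 0.1544183677698808/0.9106431547526044 = 0.1695706676802856
cn(u+v) = (cn u·cn v − sn u·sn v·dn u·dn v)/D = -0.897455248462597/0.9106431547526044 = -0.9855180306125617
dn(u+v) = (dn u·dn v − m·sn u·sn v·cn u·cn v)/D = 0.9093688326304291/0.9106431547526044 = 0.9986006350396149

sn(u+v)=0.169570668 cn(u+v)=-0.985518031 dn(u+v)=0.998600635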